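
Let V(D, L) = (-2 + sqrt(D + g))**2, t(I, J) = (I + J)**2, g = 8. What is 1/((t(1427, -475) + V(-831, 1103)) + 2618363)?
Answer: I/(4*(sqrt(823) + 880962*I)) ≈ 2.8378e-7 + 9.2411e-12*I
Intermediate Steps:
V(D, L) = (-2 + sqrt(8 + D))**2 (V(D, L) = (-2 + sqrt(D + 8))**2 = (-2 + sqrt(8 + D))**2)
1/((t(1427, -475) + V(-831, 1103)) + 2618363) = 1/(((1427 - 475)**2 + (-2 + sqrt(8 - 831))**2) + 2618363) = 1/((952**2 + (-2 + sqrt(-823))**2) + 2618363) = 1/((906304 + (-2 + I*sqrt(823))**2) + 2618363) = 1/(3524667 + (-2 + I*sqrt(823))**2)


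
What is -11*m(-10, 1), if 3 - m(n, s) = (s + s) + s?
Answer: 0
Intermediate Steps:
m(n, s) = 3 - 3*s (m(n, s) = 3 - ((s + s) + s) = 3 - (2*s + s) = 3 - 3*s)
-11*m(-10, 1) = -11*(3 - 3*1) = -11*(3 - 3) = -11*0 = 0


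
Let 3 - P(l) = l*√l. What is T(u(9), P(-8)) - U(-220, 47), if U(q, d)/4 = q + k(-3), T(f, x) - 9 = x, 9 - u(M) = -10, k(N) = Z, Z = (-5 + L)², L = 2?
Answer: 856 + 16*I*√2 ≈ 856.0 + 22.627*I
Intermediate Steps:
Z = 9 (Z = (-5 + 2)² = (-3)² = 9)
k(N) = 9
P(l) = 3 - l^(3/2) (P(l) = 3 - l*√l = 3 - l^(3/2))
u(M) = 19 (u(M) = 9 - 1*(-10) = 9 + 10 = 19)
T(f, x) = 9 + x
U(q, d) = 36 + 4*q (U(q, d) = 4*(q + 9) = 4*(9 + q) = 36 + 4*q)
T(u(9), P(-8)) - U(-220, 47) = (9 + (3 - (-8)^(3/2))) - (36 + 4*(-220)) = (9 + (3 - (-16)*I*√2)) - (36 - 880) = (9 + (3 + 16*I*√2)) - 1*(-844) = (12 + 16*I*√2) + 844 = 856 + 16*I*√2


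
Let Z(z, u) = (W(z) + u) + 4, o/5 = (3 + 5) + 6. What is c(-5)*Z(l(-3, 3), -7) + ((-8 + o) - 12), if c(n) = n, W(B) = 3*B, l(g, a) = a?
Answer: 20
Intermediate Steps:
o = 70 (o = 5*((3 + 5) + 6) = 5*(8 + 6) = 5*14 = 70)
Z(z, u) = 4 + u + 3*z (Z(z, u) = (3*z + u) + 4 = (u + 3*z) + 4 = 4 + u + 3*z)
c(-5)*Z(l(-3, 3), -7) + ((-8 + o) - 12) = -5*(4 - 7 + 3*3) + ((-8 + 70) - 12) = -5*(4 - 7 + 9) + (62 - 12) = -5*6 + 50 = -30 + 50 = 20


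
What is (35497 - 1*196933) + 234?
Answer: -161202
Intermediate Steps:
(35497 - 1*196933) + 234 = (35497 - 196933) + 234 = -161436 + 234 = -161202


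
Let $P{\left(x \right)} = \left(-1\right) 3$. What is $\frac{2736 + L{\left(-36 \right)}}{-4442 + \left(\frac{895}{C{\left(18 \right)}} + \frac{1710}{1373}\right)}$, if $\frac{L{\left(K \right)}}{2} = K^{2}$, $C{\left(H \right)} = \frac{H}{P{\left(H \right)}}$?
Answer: $- \frac{43892064}{37811771} \approx -1.1608$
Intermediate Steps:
$P{\left(x \right)} = -3$
$C{\left(H \right)} = - \frac{H}{3}$ ($C{\left(H \right)} = \frac{H}{-3} = H \left(- \frac{1}{3}\right) = - \frac{H}{3}$)
$L{\left(K \right)} = 2 K^{2}$
$\frac{2736 + L{\left(-36 \right)}}{-4442 + \left(\frac{895}{C{\left(18 \right)}} + \frac{1710}{1373}\right)} = \frac{2736 + 2 \left(-36\right)^{2}}{-4442 + \left(\frac{895}{\left(- \frac{1}{3}\right) 18} + \frac{1710}{1373}\right)} = \frac{2736 + 2 \cdot 1296}{-4442 + \left(\frac{895}{-6} + 1710 \cdot \frac{1}{1373}\right)} = \frac{2736 + 2592}{-4442 + \left(895 \left(- \frac{1}{6}\right) + \frac{1710}{1373}\right)} = \frac{5328}{-4442 + \left(- \frac{895}{6} + \frac{1710}{1373}\right)} = \frac{5328}{-4442 - \frac{1218575}{8238}} = \frac{5328}{- \frac{37811771}{8238}} = 5328 \left(- \frac{8238}{37811771}\right) = - \frac{43892064}{37811771}$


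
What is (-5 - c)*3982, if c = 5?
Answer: -39820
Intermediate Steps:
(-5 - c)*3982 = (-5 - 1*5)*3982 = (-5 - 5)*3982 = -10*3982 = -39820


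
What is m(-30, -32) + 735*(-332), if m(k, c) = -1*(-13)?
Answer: -244007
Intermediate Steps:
m(k, c) = 13
m(-30, -32) + 735*(-332) = 13 + 735*(-332) = 13 - 244020 = -244007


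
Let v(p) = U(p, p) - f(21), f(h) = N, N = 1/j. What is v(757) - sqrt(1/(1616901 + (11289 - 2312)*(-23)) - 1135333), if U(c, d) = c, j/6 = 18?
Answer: 81755/108 - I*sqrt(2258532452017461270)/1410430 ≈ 756.99 - 1065.5*I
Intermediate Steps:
j = 108 (j = 6*18 = 108)
N = 1/108 ≈ 0.0092593
f(h) = 1/108
v(p) = -1/108 + p (v(p) = p - 1*1/108 = p - 1/108 = -1/108 + p)
v(757) - sqrt(1/(1616901 + (11289 - 2312)*(-23)) - 1135333) = (-1/108 + 757) - sqrt(1/(1616901 + (11289 - 2312)*(-23)) - 1135333) = 81755/108 - sqrt(1/(1616901 + 8977*(-23)) - 1135333) = 81755/108 - sqrt(1/(1616901 - 206471) - 1135333) = 81755/108 - sqrt(1/1410430 - 1135333) = 81755/108 - sqrt(-1601307723189/1410430) = 81755/108 - I*sqrt(2258532452017461270)/1410430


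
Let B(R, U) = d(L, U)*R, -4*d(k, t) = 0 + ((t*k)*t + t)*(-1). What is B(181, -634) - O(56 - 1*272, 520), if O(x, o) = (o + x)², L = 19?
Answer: 690921133/2 ≈ 3.4546e+8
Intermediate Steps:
d(k, t) = t/4 + k*t²/4 (d(k, t) = -(0 + ((t*k)*t + t)*(-1))/4 = -(0 + ((k*t)*t + t)*(-1))/4 = -(0 + (k*t² + t)*(-1))/4 = -(0 + (t + k*t²)*(-1))/4 = -(0 + (-t - k*t²))/4 = -(-t - k*t²)/4 = t/4 + k*t²/4)
B(R, U) = R*U*(1 + 19*U)/4 (B(R, U) = (U*(1 + 19*U)/4)*R = R*U*(1 + 19*U)/4)
B(181, -634) - O(56 - 1*272, 520) = (¼)*181*(-634)*(1 + 19*(-634)) - (520 + (56 - 1*272))² = (¼)*181*(-634)*(1 - 12046) - (520 + (56 - 272))² = (¼)*181*(-634)*(-12045) - (520 - 216)² = 691105965/2 - 1*304² = 691105965/2 - 1*92416 = 691105965/2 - 92416 = 690921133/2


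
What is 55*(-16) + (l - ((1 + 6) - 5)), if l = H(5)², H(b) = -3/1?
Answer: -873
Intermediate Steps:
H(b) = -3 (H(b) = -3*1 = -3)
l = 9 (l = (-3)² = 9)
55*(-16) + (l - ((1 + 6) - 5)) = 55*(-16) + (9 - ((1 + 6) - 5)) = -880 + (9 - (7 - 5)) = -880 + (9 - 1*2) = -880 + (9 - 2) = -880 + 7 = -873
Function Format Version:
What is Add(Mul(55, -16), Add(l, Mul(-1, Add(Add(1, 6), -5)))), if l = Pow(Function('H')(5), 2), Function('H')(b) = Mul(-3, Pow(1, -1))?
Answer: -873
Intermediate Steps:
Function('H')(b) = -3 (Function('H')(b) = Mul(-3, 1) = -3)
l = 9 (l = Pow(-3, 2) = 9)
Add(Mul(55, -16), Add(l, Mul(-1, Add(Add(1, 6), -5)))) = Add(Mul(55, -16), Add(9, Mul(-1, Add(Add(1, 6), -5)))) = Add(-880, Add(9, Mul(-1, Add(7, -5)))) = Add(-880, Add(9, Mul(-1, 2))) = Add(-880, Add(9, -2)) = Add(-880, 7) = -873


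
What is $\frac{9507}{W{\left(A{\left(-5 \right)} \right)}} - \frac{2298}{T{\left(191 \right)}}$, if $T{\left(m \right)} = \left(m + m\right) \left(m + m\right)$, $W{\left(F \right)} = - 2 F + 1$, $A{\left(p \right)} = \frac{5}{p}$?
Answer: $\frac{231215429}{72962} \approx 3169.0$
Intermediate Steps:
$W{\left(F \right)} = 1 - 2 F$
$T{\left(m \right)} = 4 m^{2}$ ($T{\left(m \right)} = 2 m 2 m = 4 m^{2}$)
$\frac{9507}{W{\left(A{\left(-5 \right)} \right)}} - \frac{2298}{T{\left(191 \right)}} = \frac{9507}{1 - 2 \frac{5}{-5}} - \frac{2298}{4 \cdot 191^{2}} = \frac{9507}{1 - 2 \cdot 5 \left(- \frac{1}{5}\right)} - \frac{2298}{4 \cdot 36481} = \frac{9507}{1 - -2} - \frac{2298}{145924} = \frac{9507}{1 + 2} - \frac{1149}{72962} = \frac{9507}{3} - \frac{1149}{72962} = 9507 \cdot \frac{1}{3} - \frac{1149}{72962} = 3169 - \frac{1149}{72962} = \frac{231215429}{72962}$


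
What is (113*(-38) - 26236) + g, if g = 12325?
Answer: -18205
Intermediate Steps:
(113*(-38) - 26236) + g = (113*(-38) - 26236) + 12325 = (-4294 - 26236) + 12325 = -30530 + 12325 = -18205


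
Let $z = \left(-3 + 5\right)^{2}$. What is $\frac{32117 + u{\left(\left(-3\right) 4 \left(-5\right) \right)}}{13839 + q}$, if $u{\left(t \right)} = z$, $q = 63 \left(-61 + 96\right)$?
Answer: $\frac{10707}{5348} \approx 2.0021$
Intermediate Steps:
$q = 2205$ ($q = 63 \cdot 35 = 2205$)
$z = 4$ ($z = 2^{2} = 4$)
$u{\left(t \right)} = 4$
$\frac{32117 + u{\left(\left(-3\right) 4 \left(-5\right) \right)}}{13839 + q} = \frac{32117 + 4}{13839 + 2205} = \frac{32121}{16044} = 32121 \cdot \frac{1}{16044} = \frac{10707}{5348}$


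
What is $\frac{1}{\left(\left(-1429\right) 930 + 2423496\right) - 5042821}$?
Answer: $- \frac{1}{3948295} \approx -2.5327 \cdot 10^{-7}$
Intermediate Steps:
$\frac{1}{\left(\left(-1429\right) 930 + 2423496\right) - 5042821} = \frac{1}{\left(-1328970 + 2423496\right) - 5042821} = \frac{1}{1094526 - 5042821} = \frac{1}{-3948295} = - \frac{1}{3948295}$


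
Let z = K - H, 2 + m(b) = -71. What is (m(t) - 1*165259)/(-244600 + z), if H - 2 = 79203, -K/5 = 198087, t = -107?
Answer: 41333/328560 ≈ 0.12580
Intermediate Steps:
K = -990435 (K = -5*198087 = -990435)
m(b) = -73 (m(b) = -2 - 71 = -73)
H = 79205 (H = 2 + 79203 = 79205)
z = -1069640 (z = -990435 - 1*79205 = -990435 - 79205 = -1069640)
(m(t) - 1*165259)/(-244600 + z) = (-73 - 1*165259)/(-244600 - 1069640) = (-73 - 165259)/(-1314240) = -165332*(-1/1314240) = 41333/328560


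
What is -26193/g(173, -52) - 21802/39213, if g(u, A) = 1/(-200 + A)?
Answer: 258830717666/39213 ≈ 6.6006e+6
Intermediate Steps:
-26193/g(173, -52) - 21802/39213 = -26193/(1/(-200 - 52)) - 21802/39213 = -26193/(1/(-252)) - 21802*1/39213 = -26193/(-1/252) - 21802/39213 = -26193*(-252) - 21802/39213 = 6600636 - 21802/39213 = 258830717666/39213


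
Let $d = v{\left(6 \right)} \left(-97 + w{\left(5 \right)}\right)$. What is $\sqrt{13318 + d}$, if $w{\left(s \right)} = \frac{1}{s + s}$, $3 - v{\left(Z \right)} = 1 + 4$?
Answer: $\frac{\sqrt{337795}}{5} \approx 116.24$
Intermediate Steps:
$v{\left(Z \right)} = -2$ ($v{\left(Z \right)} = 3 - \left(1 + 4\right) = 3 - 5 = -2$)
$w{\left(s \right)} = \frac{1}{2 s}$
$d = \frac{969}{5}$ ($d = - 2 \left(-97 + \frac{1}{2 \cdot 5}\right) = - 2 \left(-97 + \frac{1}{2} \cdot \frac{1}{5}\right) = - 2 \left(-97 + \frac{1}{10}\right) = \left(-2\right) \left(- \frac{969}{10}\right) = \frac{969}{5} \approx 193.8$)
$\sqrt{13318 + d} = \sqrt{13318 + \frac{969}{5}} = \sqrt{\frac{67559}{5}} = \frac{\sqrt{337795}}{5}$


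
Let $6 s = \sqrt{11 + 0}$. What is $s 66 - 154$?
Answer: $-154 + 11 \sqrt{11} \approx -117.52$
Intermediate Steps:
$s = \frac{\sqrt{11}}{6}$ ($s = \frac{\sqrt{11 + 0}}{6} = \frac{\sqrt{11}}{6} \approx 0.55277$)
$s 66 - 154 = \frac{\sqrt{11}}{6} \cdot 66 - 154 = 11 \sqrt{11} - 154 = -154 + 11 \sqrt{11}$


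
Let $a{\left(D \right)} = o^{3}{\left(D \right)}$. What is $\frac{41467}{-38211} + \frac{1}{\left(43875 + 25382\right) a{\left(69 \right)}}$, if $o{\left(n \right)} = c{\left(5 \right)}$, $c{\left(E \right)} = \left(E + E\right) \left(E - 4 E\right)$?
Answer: $- \frac{3230865021387737}{2977176630375000} \approx -1.0852$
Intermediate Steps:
$c{\left(E \right)} = - 6 E^{2}$ ($c{\left(E \right)} = 2 E \left(- 3 E\right) = - 6 E^{2}$)
$o{\left(n \right)} = -150$ ($o{\left(n \right)} = - 6 \cdot 5^{2} = \left(-6\right) 25 = -150$)
$a{\left(D \right)} = -3375000$ ($a{\left(D \right)} = \left(-150\right)^{3} = -3375000$)
$\frac{41467}{-38211} + \frac{1}{\left(43875 + 25382\right) a{\left(69 \right)}} = \frac{41467}{-38211} + \frac{1}{\left(43875 + 25382\right) \left(-3375000\right)} = 41467 \left(- \frac{1}{38211}\right) + \frac{1}{69257} \left(- \frac{1}{3375000}\right) = - \frac{41467}{38211} + \frac{1}{69257} \left(- \frac{1}{3375000}\right) = - \frac{41467}{38211} - \frac{1}{233742375000} = - \frac{3230865021387737}{2977176630375000}$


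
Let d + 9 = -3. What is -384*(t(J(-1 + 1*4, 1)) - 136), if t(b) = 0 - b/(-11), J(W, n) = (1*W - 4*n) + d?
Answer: 579456/11 ≈ 52678.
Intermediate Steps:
d = -12 (d = -9 - 3 = -12)
J(W, n) = -12 + W - 4*n (J(W, n) = (1*W - 4*n) - 12 = (W - 4*n) - 12 = -12 + W - 4*n)
t(b) = b/11 (t(b) = 0 - b*(-1)/11 = 0 - (-1)*b/11 = 0 + b/11 = b/11)
-384*(t(J(-1 + 1*4, 1)) - 136) = -384*((-12 + (-1 + 1*4) - 4*1)/11 - 136) = -384*((-12 + (-1 + 4) - 4)/11 - 136) = -384*((-12 + 3 - 4)/11 - 136) = -384*((1/11)*(-13) - 136) = -384*(-13/11 - 136) = -384*(-1509/11) = 579456/11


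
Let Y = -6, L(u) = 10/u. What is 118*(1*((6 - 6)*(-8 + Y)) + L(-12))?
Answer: -295/3 ≈ -98.333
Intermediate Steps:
118*(1*((6 - 6)*(-8 + Y)) + L(-12)) = 118*(1*((6 - 6)*(-8 - 6)) + 10/(-12)) = 118*(1*(0*(-14)) + 10*(-1/12)) = 118*(1*0 - 5/6) = 118*(0 - 5/6) = 118*(-5/6) = -295/3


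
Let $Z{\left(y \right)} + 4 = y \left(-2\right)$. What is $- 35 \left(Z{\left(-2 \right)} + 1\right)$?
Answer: $-35$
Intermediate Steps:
$Z{\left(y \right)} = -4 - 2 y$ ($Z{\left(y \right)} = -4 + y \left(-2\right) = -4 - 2 y$)
$- 35 \left(Z{\left(-2 \right)} + 1\right) = - 35 \left(\left(-4 - -4\right) + 1\right) = - 35 \left(\left(-4 + 4\right) + 1\right) = - 35 \left(0 + 1\right) = \left(-35\right) 1 = -35$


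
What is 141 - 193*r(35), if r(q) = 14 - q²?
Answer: 233864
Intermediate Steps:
141 - 193*r(35) = 141 - 193*(14 - 1*35²) = 141 - 193*(14 - 1*1225) = 141 - 193*(14 - 1225) = 141 - 193*(-1211) = 141 + 233723 = 233864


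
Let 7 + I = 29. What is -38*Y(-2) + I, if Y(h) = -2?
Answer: 98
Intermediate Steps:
I = 22 (I = -7 + 29 = 22)
-38*Y(-2) + I = -38*(-2) + 22 = 76 + 22 = 98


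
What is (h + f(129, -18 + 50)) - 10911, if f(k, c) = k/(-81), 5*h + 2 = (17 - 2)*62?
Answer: -1448144/135 ≈ -10727.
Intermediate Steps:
h = 928/5 (h = -⅖ + ((17 - 2)*62)/5 = -⅖ + (15*62)/5 = -⅖ + (⅕)*930 = -⅖ + 186 = 928/5 ≈ 185.60)
f(k, c) = -k/81 (f(k, c) = k*(-1/81) = -k/81)
(h + f(129, -18 + 50)) - 10911 = (928/5 - 1/81*129) - 10911 = (928/5 - 43/27) - 10911 = 24841/135 - 10911 = -1448144/135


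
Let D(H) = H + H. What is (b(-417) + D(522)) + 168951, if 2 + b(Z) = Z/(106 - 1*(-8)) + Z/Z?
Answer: 6459633/38 ≈ 1.6999e+5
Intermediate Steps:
D(H) = 2*H
b(Z) = -1 + Z/114 (b(Z) = -2 + (Z/(106 - 1*(-8)) + Z/Z) = -2 + (Z/(106 + 8) + 1) = -2 + (Z/114 + 1) = -2 + (1 + Z/114) = -1 + Z/114)
(b(-417) + D(522)) + 168951 = ((-1 + (1/114)*(-417)) + 2*522) + 168951 = ((-1 - 139/38) + 1044) + 168951 = (-177/38 + 1044) + 168951 = 39495/38 + 168951 = 6459633/38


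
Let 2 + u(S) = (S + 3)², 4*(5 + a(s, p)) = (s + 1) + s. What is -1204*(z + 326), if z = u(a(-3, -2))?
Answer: -1611253/4 ≈ -4.0281e+5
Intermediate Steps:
a(s, p) = -19/4 + s/2 (a(s, p) = -5 + ((s + 1) + s)/4 = -5 + ((1 + s) + s)/4 = -5 + (1 + 2*s)/4 = -5 + (¼ + s/2) = -19/4 + s/2)
u(S) = -2 + (3 + S)² (u(S) = -2 + (S + 3)² = -2 + (3 + S)²)
z = 137/16 (z = -2 + (3 + (-19/4 + (½)*(-3)))² = -2 + (3 + (-19/4 - 3/2))² = -2 + (3 - 25/4)² = -2 + (-13/4)² = -2 + 169/16 = 137/16 ≈ 8.5625)
-1204*(z + 326) = -1204*(137/16 + 326) = -1204*5353/16 = -1611253/4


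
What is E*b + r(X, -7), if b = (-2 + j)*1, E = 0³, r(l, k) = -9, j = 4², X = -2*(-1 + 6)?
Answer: -9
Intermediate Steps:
X = -10 (X = -2*5 = -10)
j = 16
E = 0
b = 14 (b = (-2 + 16)*1 = 14*1 = 14)
E*b + r(X, -7) = 0*14 - 9 = 0 - 9 = -9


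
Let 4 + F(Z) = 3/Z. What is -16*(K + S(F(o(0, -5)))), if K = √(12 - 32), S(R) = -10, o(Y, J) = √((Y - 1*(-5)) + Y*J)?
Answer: 160 - 32*I*√5 ≈ 160.0 - 71.554*I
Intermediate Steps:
o(Y, J) = √(5 + Y + J*Y) (o(Y, J) = √((Y + 5) + J*Y) = √((5 + Y) + J*Y) = √(5 + Y + J*Y))
F(Z) = -4 + 3/Z
K = 2*I*√5 (K = √(-20) = 2*I*√5 ≈ 4.4721*I)
-16*(K + S(F(o(0, -5)))) = -16*(2*I*√5 - 10) = -16*(-10 + 2*I*√5) = 160 - 32*I*√5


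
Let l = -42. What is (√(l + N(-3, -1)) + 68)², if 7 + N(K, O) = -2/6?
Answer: 13724/3 + 272*I*√111/3 ≈ 4574.7 + 955.23*I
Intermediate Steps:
N(K, O) = -22/3 (N(K, O) = -7 - 2/6 = -7 - 2*⅙ = -7 - ⅓ = -22/3)
(√(l + N(-3, -1)) + 68)² = (√(-42 - 22/3) + 68)² = (√(-148/3) + 68)² = (2*I*√111/3 + 68)² = (68 + 2*I*√111/3)²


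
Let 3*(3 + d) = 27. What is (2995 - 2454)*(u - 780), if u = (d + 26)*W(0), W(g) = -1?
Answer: -439292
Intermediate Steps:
d = 6 (d = -3 + (⅓)*27 = -3 + 9 = 6)
u = -32 (u = (6 + 26)*(-1) = 32*(-1) = -32)
(2995 - 2454)*(u - 780) = (2995 - 2454)*(-32 - 780) = 541*(-812) = -439292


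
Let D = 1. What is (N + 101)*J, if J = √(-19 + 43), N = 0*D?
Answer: 202*√6 ≈ 494.80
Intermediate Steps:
N = 0 (N = 0*1 = 0)
J = 2*√6 (J = √24 = 2*√6 ≈ 4.8990)
(N + 101)*J = (0 + 101)*(2*√6) = 101*(2*√6) = 202*√6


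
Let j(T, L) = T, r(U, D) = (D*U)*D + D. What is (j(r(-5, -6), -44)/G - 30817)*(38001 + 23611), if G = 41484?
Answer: -6563796497814/3457 ≈ -1.8987e+9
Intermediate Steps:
r(U, D) = D + U*D² (r(U, D) = U*D² + D = D + U*D²)
(j(r(-5, -6), -44)/G - 30817)*(38001 + 23611) = (-6*(1 - 6*(-5))/41484 - 30817)*(38001 + 23611) = (-6*(1 + 30)*(1/41484) - 30817)*61612 = (-6*31*(1/41484) - 30817)*61612 = (-186*1/41484 - 30817)*61612 = (-31/6914 - 30817)*61612 = -213068769/6914*61612 = -6563796497814/3457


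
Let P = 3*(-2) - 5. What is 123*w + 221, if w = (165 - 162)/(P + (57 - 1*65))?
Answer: 3830/19 ≈ 201.58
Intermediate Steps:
P = -11 (P = -6 - 5 = -11)
w = -3/19 (w = (165 - 162)/(-11 + (57 - 1*65)) = 3/(-11 + (57 - 65)) = 3/(-11 - 8) = 3/(-19) = 3*(-1/19) = -3/19 ≈ -0.15789)
123*w + 221 = 123*(-3/19) + 221 = -369/19 + 221 = 3830/19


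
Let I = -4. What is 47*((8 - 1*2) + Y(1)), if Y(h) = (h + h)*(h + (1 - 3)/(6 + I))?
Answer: 282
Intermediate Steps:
Y(h) = 2*h*(-1 + h) (Y(h) = (h + h)*(h + (1 - 3)/(6 - 4)) = (2*h)*(h - 2/2) = (2*h)*(h - 2*½) = (2*h)*(h - 1) = (2*h)*(-1 + h) = 2*h*(-1 + h))
47*((8 - 1*2) + Y(1)) = 47*((8 - 1*2) + 2*1*(-1 + 1)) = 47*((8 - 2) + 2*1*0) = 47*(6 + 0) = 47*6 = 282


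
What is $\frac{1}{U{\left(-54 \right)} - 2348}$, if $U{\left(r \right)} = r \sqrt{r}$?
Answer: $\frac{i}{2 \left(- 1174 i + 81 \sqrt{6}\right)} \approx -0.00041407 + 6.9978 \cdot 10^{-5} i$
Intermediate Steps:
$U{\left(r \right)} = r^{\frac{3}{2}}$
$\frac{1}{U{\left(-54 \right)} - 2348} = \frac{1}{\left(-54\right)^{\frac{3}{2}} - 2348} = \frac{1}{- 162 i \sqrt{6} - 2348} = \frac{1}{-2348 - 162 i \sqrt{6}}$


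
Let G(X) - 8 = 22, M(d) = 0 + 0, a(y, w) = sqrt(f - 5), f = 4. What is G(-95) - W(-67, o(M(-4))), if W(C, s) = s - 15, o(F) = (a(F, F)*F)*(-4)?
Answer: 45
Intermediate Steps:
a(y, w) = I (a(y, w) = sqrt(4 - 5) = sqrt(-1) = I)
M(d) = 0
o(F) = -4*I*F (o(F) = (I*F)*(-4) = -4*I*F)
G(X) = 30 (G(X) = 8 + 22 = 30)
W(C, s) = -15 + s
G(-95) - W(-67, o(M(-4))) = 30 - (-15 - 4*I*0) = 30 - (-15 + 0) = 30 - 1*(-15) = 30 + 15 = 45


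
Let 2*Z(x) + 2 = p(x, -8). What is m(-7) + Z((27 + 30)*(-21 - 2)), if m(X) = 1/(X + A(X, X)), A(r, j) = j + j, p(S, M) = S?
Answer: -27575/42 ≈ -656.55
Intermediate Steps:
Z(x) = -1 + x/2
A(r, j) = 2*j
m(X) = 1/(3*X) (m(X) = 1/(X + 2*X) = 1/(3*X))
m(-7) + Z((27 + 30)*(-21 - 2)) = (1/3)/(-7) + (-1 + ((27 + 30)*(-21 - 2))/2) = (1/3)*(-1/7) + (-1 + (57*(-23))/2) = -1/21 + (-1 + (1/2)*(-1311)) = -1/21 + (-1 - 1311/2) = -1/21 - 1313/2 = -27575/42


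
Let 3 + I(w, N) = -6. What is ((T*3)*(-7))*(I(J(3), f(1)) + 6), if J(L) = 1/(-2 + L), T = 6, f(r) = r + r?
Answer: 378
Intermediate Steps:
f(r) = 2*r
I(w, N) = -9 (I(w, N) = -3 - 6 = -9)
((T*3)*(-7))*(I(J(3), f(1)) + 6) = ((6*3)*(-7))*(-9 + 6) = (18*(-7))*(-3) = -126*(-3) = 378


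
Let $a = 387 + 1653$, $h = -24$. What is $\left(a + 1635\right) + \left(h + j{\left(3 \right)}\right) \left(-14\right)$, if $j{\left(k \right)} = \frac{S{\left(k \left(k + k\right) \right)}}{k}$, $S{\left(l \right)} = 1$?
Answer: $\frac{12019}{3} \approx 4006.3$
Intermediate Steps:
$j{\left(k \right)} = \frac{1}{k}$ ($j{\left(k \right)} = 1 \frac{1}{k} = \frac{1}{k}$)
$a = 2040$
$\left(a + 1635\right) + \left(h + j{\left(3 \right)}\right) \left(-14\right) = \left(2040 + 1635\right) + \left(-24 + \frac{1}{3}\right) \left(-14\right) = 3675 + \left(-24 + \frac{1}{3}\right) \left(-14\right) = 3675 - - \frac{994}{3} = 3675 + \frac{994}{3} = \frac{12019}{3}$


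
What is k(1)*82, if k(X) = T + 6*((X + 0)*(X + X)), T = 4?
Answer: 1312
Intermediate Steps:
k(X) = 4 + 12*X**2 (k(X) = 4 + 6*((X + 0)*(X + X)) = 4 + 6*(X*(2*X)) = 4 + 6*(2*X**2) = 4 + 12*X**2)
k(1)*82 = (4 + 12*1**2)*82 = (4 + 12*1)*82 = (4 + 12)*82 = 16*82 = 1312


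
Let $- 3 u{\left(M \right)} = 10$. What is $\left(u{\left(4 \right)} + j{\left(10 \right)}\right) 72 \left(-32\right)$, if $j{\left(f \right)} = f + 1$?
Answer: $-17664$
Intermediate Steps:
$u{\left(M \right)} = - \frac{10}{3}$ ($u{\left(M \right)} = \left(- \frac{1}{3}\right) 10 = - \frac{10}{3}$)
$j{\left(f \right)} = 1 + f$
$\left(u{\left(4 \right)} + j{\left(10 \right)}\right) 72 \left(-32\right) = \left(- \frac{10}{3} + \left(1 + 10\right)\right) 72 \left(-32\right) = \left(- \frac{10}{3} + 11\right) 72 \left(-32\right) = \frac{23}{3} \cdot 72 \left(-32\right) = 552 \left(-32\right) = -17664$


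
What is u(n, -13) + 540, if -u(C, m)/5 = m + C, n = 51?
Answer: 350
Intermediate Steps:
u(C, m) = -5*C - 5*m (u(C, m) = -5*(m + C) = -5*(C + m) = -5*C - 5*m)
u(n, -13) + 540 = (-5*51 - 5*(-13)) + 540 = (-255 + 65) + 540 = -190 + 540 = 350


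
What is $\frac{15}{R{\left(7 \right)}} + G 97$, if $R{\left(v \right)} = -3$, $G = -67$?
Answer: $-6504$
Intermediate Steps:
$\frac{15}{R{\left(7 \right)}} + G 97 = \frac{15}{-3} - 6499 = 15 \left(- \frac{1}{3}\right) - 6499 = -5 - 6499 = -6504$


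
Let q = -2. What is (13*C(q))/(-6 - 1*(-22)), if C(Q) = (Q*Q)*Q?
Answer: -13/2 ≈ -6.5000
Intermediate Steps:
C(Q) = Q**3 (C(Q) = Q**2*Q = Q**3)
(13*C(q))/(-6 - 1*(-22)) = (13*(-2)**3)/(-6 - 1*(-22)) = (13*(-8))/(-6 + 22) = -104/16 = -104*1/16 = -13/2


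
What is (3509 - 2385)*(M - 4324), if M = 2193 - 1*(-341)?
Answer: -2011960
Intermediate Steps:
M = 2534 (M = 2193 + 341 = 2534)
(3509 - 2385)*(M - 4324) = (3509 - 2385)*(2534 - 4324) = 1124*(-1790) = -2011960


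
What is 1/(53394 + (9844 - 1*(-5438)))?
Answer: 1/68676 ≈ 1.4561e-5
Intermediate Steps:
1/(53394 + (9844 - 1*(-5438))) = 1/(53394 + (9844 + 5438)) = 1/(53394 + 15282) = 1/68676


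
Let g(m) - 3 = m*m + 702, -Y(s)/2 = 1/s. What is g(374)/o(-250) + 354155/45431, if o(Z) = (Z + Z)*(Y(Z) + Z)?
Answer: 50654693791/5678693276 ≈ 8.9201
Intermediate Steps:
Y(s) = -2/s
o(Z) = 2*Z*(Z - 2/Z) (o(Z) = (Z + Z)*(-2/Z + Z) = (2*Z)*(Z - 2/Z) = 2*Z*(Z - 2/Z))
g(m) = 705 + m² (g(m) = 3 + (m*m + 702) = 3 + (m² + 702) = 3 + (702 + m²) = 705 + m²)
g(374)/o(-250) + 354155/45431 = (705 + 374²)/(-4 + 2*(-250)²) + 354155/45431 = (705 + 139876)/(-4 + 2*62500) + 354155*(1/45431) = 140581/(-4 + 125000) + 354155/45431 = 140581/124996 + 354155/45431 = 50654693791/5678693276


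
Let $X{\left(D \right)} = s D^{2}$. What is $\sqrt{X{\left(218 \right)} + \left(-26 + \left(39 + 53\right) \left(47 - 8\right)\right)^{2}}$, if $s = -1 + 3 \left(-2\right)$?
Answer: $2 \sqrt{3088794} \approx 3515.0$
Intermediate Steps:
$s = -7$ ($s = -1 - 6 = -7$)
$X{\left(D \right)} = - 7 D^{2}$
$\sqrt{X{\left(218 \right)} + \left(-26 + \left(39 + 53\right) \left(47 - 8\right)\right)^{2}} = \sqrt{- 7 \cdot 218^{2} + \left(-26 + \left(39 + 53\right) \left(47 - 8\right)\right)^{2}} = \sqrt{\left(-7\right) 47524 + \left(-26 + 92 \cdot 39\right)^{2}} = \sqrt{-332668 + \left(-26 + 3588\right)^{2}} = \sqrt{-332668 + 3562^{2}} = \sqrt{-332668 + 12687844} = \sqrt{12355176} = 2 \sqrt{3088794}$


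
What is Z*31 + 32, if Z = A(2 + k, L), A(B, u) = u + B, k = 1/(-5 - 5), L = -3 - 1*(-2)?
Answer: 599/10 ≈ 59.900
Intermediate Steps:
L = -1 (L = -3 + 2 = -1)
k = -⅒ (k = 1/(-10) = -⅒ ≈ -0.10000)
A(B, u) = B + u
Z = 9/10 (Z = (2 - ⅒) - 1 = 19/10 - 1 = 9/10 ≈ 0.90000)
Z*31 + 32 = (9/10)*31 + 32 = 279/10 + 32 = 599/10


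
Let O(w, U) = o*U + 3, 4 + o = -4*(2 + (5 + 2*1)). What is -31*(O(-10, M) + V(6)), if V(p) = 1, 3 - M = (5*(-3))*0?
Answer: 3596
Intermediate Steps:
M = 3 (M = 3 - 5*(-3)*0 = 3 - (-15)*0 = 3 - 1*0 = 3 + 0 = 3)
o = -40 (o = -4 - 4*(2 + (5 + 2*1)) = -4 - 4*(2 + (5 + 2)) = -4 - 4*(2 + 7) = -4 - 4*9 = -4 - 36 = -40)
O(w, U) = 3 - 40*U (O(w, U) = -40*U + 3 = 3 - 40*U)
-31*(O(-10, M) + V(6)) = -31*((3 - 40*3) + 1) = -31*((3 - 120) + 1) = -31*(-117 + 1) = -31*(-116) = 3596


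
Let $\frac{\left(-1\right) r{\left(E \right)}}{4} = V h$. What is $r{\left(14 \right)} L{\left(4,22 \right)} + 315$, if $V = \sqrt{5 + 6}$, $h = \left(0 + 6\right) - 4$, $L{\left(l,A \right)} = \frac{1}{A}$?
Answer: $315 - \frac{4 \sqrt{11}}{11} \approx 313.79$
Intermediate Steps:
$h = 2$ ($h = 6 - 4 = 2$)
$V = \sqrt{11} \approx 3.3166$
$r{\left(E \right)} = - 8 \sqrt{11}$ ($r{\left(E \right)} = - 4 \sqrt{11} \cdot 2 = - 4 \cdot 2 \sqrt{11} = - 8 \sqrt{11}$)
$r{\left(14 \right)} L{\left(4,22 \right)} + 315 = \frac{\left(-8\right) \sqrt{11}}{22} + 315 = - 8 \sqrt{11} \cdot \frac{1}{22} + 315 = - \frac{4 \sqrt{11}}{11} + 315 = 315 - \frac{4 \sqrt{11}}{11}$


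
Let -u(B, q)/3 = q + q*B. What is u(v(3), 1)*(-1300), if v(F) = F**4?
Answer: 319800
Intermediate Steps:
u(B, q) = -3*q - 3*B*q (u(B, q) = -3*(q + q*B) = -3*(q + B*q) = -3*q - 3*B*q)
u(v(3), 1)*(-1300) = -3*1*(1 + 3**4)*(-1300) = -3*1*(1 + 81)*(-1300) = -3*1*82*(-1300) = -246*(-1300) = 319800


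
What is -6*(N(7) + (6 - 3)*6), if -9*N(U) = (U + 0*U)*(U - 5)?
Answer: -296/3 ≈ -98.667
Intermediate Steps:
N(U) = -U*(-5 + U)/9 (N(U) = -(U + 0*U)*(U - 5)/9 = -(U + 0)*(-5 + U)/9 = -U*(-5 + U)/9)
-6*(N(7) + (6 - 3)*6) = -6*((1/9)*7*(5 - 1*7) + (6 - 3)*6) = -6*((1/9)*7*(5 - 7) + 3*6) = -6*((1/9)*7*(-2) + 18) = -6*(-14/9 + 18) = -6*148/9 = -296/3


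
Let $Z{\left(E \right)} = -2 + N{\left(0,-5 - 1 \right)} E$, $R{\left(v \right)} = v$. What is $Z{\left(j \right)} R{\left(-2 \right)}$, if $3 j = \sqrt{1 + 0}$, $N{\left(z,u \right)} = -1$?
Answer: $\frac{14}{3} \approx 4.6667$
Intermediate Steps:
$j = \frac{1}{3}$ ($j = \frac{\sqrt{1 + 0}}{3} = \frac{\sqrt{1}}{3} = \frac{1}{3} \cdot 1 = \frac{1}{3} \approx 0.33333$)
$Z{\left(E \right)} = -2 - E$
$Z{\left(j \right)} R{\left(-2 \right)} = \left(-2 - \frac{1}{3}\right) \left(-2\right) = \left(- \frac{7}{3}\right) \left(-2\right) = \frac{14}{3}$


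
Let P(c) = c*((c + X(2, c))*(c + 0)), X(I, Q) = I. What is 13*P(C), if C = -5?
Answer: -975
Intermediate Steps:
P(c) = c²*(2 + c) (P(c) = c*((c + 2)*(c + 0)) = c*((2 + c)*c) = c*(c*(2 + c)) = c²*(2 + c))
13*P(C) = 13*((-5)²*(2 - 5)) = 13*(25*(-3)) = 13*(-75) = -975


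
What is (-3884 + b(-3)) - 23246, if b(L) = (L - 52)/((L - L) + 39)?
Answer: -1058125/39 ≈ -27131.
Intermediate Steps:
b(L) = -4/3 + L/39 (b(L) = (-52 + L)/(0 + 39) = (-52 + L)/39 = (-52 + L)*(1/39) = -4/3 + L/39)
(-3884 + b(-3)) - 23246 = (-3884 + (-4/3 + (1/39)*(-3))) - 23246 = (-3884 + (-4/3 - 1/13)) - 23246 = (-3884 - 55/39) - 23246 = -151531/39 - 23246 = -1058125/39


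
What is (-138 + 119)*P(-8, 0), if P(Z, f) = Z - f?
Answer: 152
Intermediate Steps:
(-138 + 119)*P(-8, 0) = (-138 + 119)*(-8 - 1*0) = -19*(-8 + 0) = -19*(-8) = 152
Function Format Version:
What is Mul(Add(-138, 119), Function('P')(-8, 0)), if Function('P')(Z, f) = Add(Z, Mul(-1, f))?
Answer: 152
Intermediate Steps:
Mul(Add(-138, 119), Function('P')(-8, 0)) = Mul(Add(-138, 119), Add(-8, Mul(-1, 0))) = Mul(-19, Add(-8, 0)) = Mul(-19, -8) = 152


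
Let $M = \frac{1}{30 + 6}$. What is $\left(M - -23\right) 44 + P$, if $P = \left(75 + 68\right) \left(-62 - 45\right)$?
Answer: $- \frac{128590}{9} \approx -14288.0$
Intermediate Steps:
$M = \frac{1}{36} \approx 0.027778$
$P = -15301$ ($P = 143 \left(-107\right) = -15301$)
$\left(M - -23\right) 44 + P = \left(\frac{1}{36} - -23\right) 44 - 15301 = \left(\frac{1}{36} + 23\right) 44 - 15301 = \frac{829}{36} \cdot 44 - 15301 = \frac{9119}{9} - 15301 = - \frac{128590}{9}$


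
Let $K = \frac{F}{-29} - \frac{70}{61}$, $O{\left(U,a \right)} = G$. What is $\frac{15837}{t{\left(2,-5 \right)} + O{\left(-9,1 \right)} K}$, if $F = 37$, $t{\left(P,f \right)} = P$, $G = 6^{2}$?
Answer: $- \frac{28015653}{150794} \approx -185.79$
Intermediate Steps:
$G = 36$
$O{\left(U,a \right)} = 36$
$K = - \frac{4287}{1769}$ ($K = \frac{37}{-29} - \frac{70}{61} = 37 \left(- \frac{1}{29}\right) - \frac{70}{61} = - \frac{37}{29} - \frac{70}{61} = - \frac{4287}{1769} \approx -2.4234$)
$\frac{15837}{t{\left(2,-5 \right)} + O{\left(-9,1 \right)} K} = \frac{15837}{2 + 36 \left(- \frac{4287}{1769}\right)} = \frac{15837}{2 - \frac{154332}{1769}} = \frac{15837}{- \frac{150794}{1769}} = 15837 \left(- \frac{1769}{150794}\right) = - \frac{28015653}{150794}$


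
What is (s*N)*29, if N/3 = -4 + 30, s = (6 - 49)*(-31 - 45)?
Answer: 7392216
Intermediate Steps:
s = 3268 (s = -43*(-76) = 3268)
N = 78 (N = 3*(-4 + 30) = 3*26 = 78)
(s*N)*29 = (3268*78)*29 = 254904*29 = 7392216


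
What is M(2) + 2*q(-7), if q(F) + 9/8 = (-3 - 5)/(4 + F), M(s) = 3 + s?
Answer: 97/12 ≈ 8.0833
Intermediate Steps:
q(F) = -9/8 - 8/(4 + F) (q(F) = -9/8 + (-3 - 5)/(4 + F) = -9/8 - 8/(4 + F))
M(2) + 2*q(-7) = (3 + 2) + 2*((-100 - 9*(-7))/(8*(4 - 7))) = 5 + 2*((⅛)*(-100 + 63)/(-3)) = 5 + 2*((⅛)*(-⅓)*(-37)) = 5 + 2*(37/24) = 5 + 37/12 = 97/12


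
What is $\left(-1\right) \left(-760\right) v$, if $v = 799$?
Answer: $607240$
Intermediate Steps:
$\left(-1\right) \left(-760\right) v = \left(-1\right) \left(-760\right) 799 = 760 \cdot 799 = 607240$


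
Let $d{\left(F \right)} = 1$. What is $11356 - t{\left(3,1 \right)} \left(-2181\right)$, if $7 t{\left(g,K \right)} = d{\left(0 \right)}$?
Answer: $\frac{81673}{7} \approx 11668.0$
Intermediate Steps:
$t{\left(g,K \right)} = \frac{1}{7}$ ($t{\left(g,K \right)} = \frac{1}{7} \cdot 1 = \frac{1}{7}$)
$11356 - t{\left(3,1 \right)} \left(-2181\right) = 11356 - \frac{1}{7} \left(-2181\right) = 11356 - - \frac{2181}{7} = 11356 + \frac{2181}{7} = \frac{81673}{7}$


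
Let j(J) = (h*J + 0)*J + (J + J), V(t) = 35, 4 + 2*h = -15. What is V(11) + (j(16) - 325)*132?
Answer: -359665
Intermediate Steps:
h = -19/2 (h = -2 + (½)*(-15) = -2 - 15/2 = -19/2 ≈ -9.5000)
j(J) = 2*J - 19*J²/2 (j(J) = (-19*J/2 + 0)*J + (J + J) = (-19*J/2)*J + 2*J = -19*J²/2 + 2*J = 2*J - 19*J²/2)
V(11) + (j(16) - 325)*132 = 35 + ((½)*16*(4 - 19*16) - 325)*132 = 35 + ((½)*16*(4 - 304) - 325)*132 = 35 + ((½)*16*(-300) - 325)*132 = 35 + (-2400 - 325)*132 = 35 - 2725*132 = 35 - 359700 = -359665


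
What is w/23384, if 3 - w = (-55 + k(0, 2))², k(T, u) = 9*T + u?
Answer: -1403/11692 ≈ -0.12000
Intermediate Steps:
k(T, u) = u + 9*T
w = -2806 (w = 3 - (-55 + (2 + 9*0))² = 3 - (-55 + (2 + 0))² = 3 - (-55 + 2)² = 3 - 1*(-53)² = 3 - 1*2809 = 3 - 2809 = -2806)
w/23384 = -2806/23384 = -2806*1/23384 = -1403/11692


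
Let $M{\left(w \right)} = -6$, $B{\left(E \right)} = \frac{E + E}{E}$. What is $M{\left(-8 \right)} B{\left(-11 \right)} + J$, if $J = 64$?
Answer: $52$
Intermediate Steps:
$B{\left(E \right)} = 2$ ($B{\left(E \right)} = \frac{2 E}{E} = 2$)
$M{\left(-8 \right)} B{\left(-11 \right)} + J = \left(-6\right) 2 + 64 = -12 + 64 = 52$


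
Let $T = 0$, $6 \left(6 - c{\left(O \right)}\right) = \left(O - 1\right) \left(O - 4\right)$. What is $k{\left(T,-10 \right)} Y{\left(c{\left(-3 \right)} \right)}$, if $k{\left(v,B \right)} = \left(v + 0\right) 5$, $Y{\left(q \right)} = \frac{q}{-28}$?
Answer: $0$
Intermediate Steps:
$c{\left(O \right)} = 6 - \frac{\left(-1 + O\right) \left(-4 + O\right)}{6}$ ($c{\left(O \right)} = 6 - \frac{\left(O - 1\right) \left(O - 4\right)}{6} = 6 - \frac{\left(-1 + O\right) \left(O - 4\right)}{6} = 6 - \frac{\left(-1 + O\right) \left(-4 + O\right)}{6}$)
$Y{\left(q \right)} = - \frac{q}{28}$ ($Y{\left(q \right)} = q \left(- \frac{1}{28}\right) = - \frac{q}{28}$)
$k{\left(v,B \right)} = 5 v$ ($k{\left(v,B \right)} = v 5 = 5 v$)
$k{\left(T,-10 \right)} Y{\left(c{\left(-3 \right)} \right)} = 5 \cdot 0 \left(- \frac{\frac{16}{3} - \frac{\left(-3\right)^{2}}{6} + \frac{5}{6} \left(-3\right)}{28}\right) = 0 \left(- \frac{\frac{16}{3} - \frac{3}{2} - \frac{5}{2}}{28}\right) = 0 \left(\left(- \frac{1}{28}\right) \frac{4}{3}\right) = 0 \left(- \frac{1}{21}\right) = 0$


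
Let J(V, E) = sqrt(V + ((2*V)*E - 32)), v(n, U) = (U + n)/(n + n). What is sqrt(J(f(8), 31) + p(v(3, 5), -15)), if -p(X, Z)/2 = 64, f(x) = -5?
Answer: sqrt(-128 + I*sqrt(347)) ≈ 0.82109 + 11.343*I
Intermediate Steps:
v(n, U) = (U + n)/(2*n) (v(n, U) = (U + n)/((2*n)) = (U + n)*(1/(2*n)) = (U + n)/(2*n))
p(X, Z) = -128 (p(X, Z) = -2*64 = -128)
J(V, E) = sqrt(-32 + V + 2*E*V) (J(V, E) = sqrt(V + (2*E*V - 32)) = sqrt(V + (-32 + 2*E*V)) = sqrt(-32 + V + 2*E*V))
sqrt(J(f(8), 31) + p(v(3, 5), -15)) = sqrt(sqrt(-32 - 5 + 2*31*(-5)) - 128) = sqrt(sqrt(-32 - 5 - 310) - 128) = sqrt(sqrt(-347) - 128) = sqrt(I*sqrt(347) - 128) = sqrt(-128 + I*sqrt(347))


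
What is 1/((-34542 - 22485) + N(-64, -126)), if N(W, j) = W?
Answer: -1/57091 ≈ -1.7516e-5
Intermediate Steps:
1/((-34542 - 22485) + N(-64, -126)) = 1/((-34542 - 22485) - 64) = 1/(-57027 - 64) = 1/(-57091) = -1/57091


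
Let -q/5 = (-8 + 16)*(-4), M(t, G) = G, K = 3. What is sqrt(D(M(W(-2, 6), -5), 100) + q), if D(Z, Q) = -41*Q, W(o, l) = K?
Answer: 2*I*sqrt(985) ≈ 62.769*I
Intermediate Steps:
W(o, l) = 3
q = 160 (q = -5*(-8 + 16)*(-4) = -40*(-4) = -5*(-32) = 160)
sqrt(D(M(W(-2, 6), -5), 100) + q) = sqrt(-41*100 + 160) = sqrt(-4100 + 160) = sqrt(-3940) = 2*I*sqrt(985)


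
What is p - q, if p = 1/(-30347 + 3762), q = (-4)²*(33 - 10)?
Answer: -9783281/26585 ≈ -368.00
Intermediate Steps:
q = 368 (q = 16*23 = 368)
p = -1/26585 (p = 1/(-26585) = -1/26585 ≈ -3.7615e-5)
p - q = -1/26585 - 1*368 = -1/26585 - 368 = -9783281/26585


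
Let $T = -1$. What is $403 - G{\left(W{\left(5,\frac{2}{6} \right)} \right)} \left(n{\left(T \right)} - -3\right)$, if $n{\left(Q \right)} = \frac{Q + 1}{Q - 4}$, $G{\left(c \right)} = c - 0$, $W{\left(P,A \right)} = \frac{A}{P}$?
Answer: $\frac{2014}{5} \approx 402.8$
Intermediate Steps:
$G{\left(c \right)} = c$ ($G{\left(c \right)} = c + 0 = c$)
$n{\left(Q \right)} = \frac{1 + Q}{-4 + Q}$
$403 - G{\left(W{\left(5,\frac{2}{6} \right)} \right)} \left(n{\left(T \right)} - -3\right) = 403 - \frac{2 \cdot \frac{1}{6}}{5} \left(\frac{1 - 1}{-4 - 1} - -3\right) = 403 - 2 \cdot \frac{1}{6} \cdot \frac{1}{5} \left(\frac{1}{-5} \cdot 0 + 3\right) = 403 - \frac{1}{3} \cdot \frac{1}{5} \left(\left(- \frac{1}{5}\right) 0 + 3\right) = 403 - \frac{0 + 3}{15} = 403 - \frac{1}{15} \cdot 3 = 403 - \frac{1}{5} = \frac{2014}{5}$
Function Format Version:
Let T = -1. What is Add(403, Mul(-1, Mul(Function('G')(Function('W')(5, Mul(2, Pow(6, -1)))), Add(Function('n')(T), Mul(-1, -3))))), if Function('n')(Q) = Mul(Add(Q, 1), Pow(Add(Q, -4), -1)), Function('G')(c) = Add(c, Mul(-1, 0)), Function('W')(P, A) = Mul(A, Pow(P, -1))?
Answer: Rational(2014, 5) ≈ 402.80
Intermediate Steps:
Function('G')(c) = c (Function('G')(c) = Add(c, 0) = c)
Function('n')(Q) = Mul(Pow(Add(-4, Q), -1), Add(1, Q)) (Function('n')(Q) = Mul(Add(1, Q), Pow(Add(-4, Q), -1)) = Mul(Pow(Add(-4, Q), -1), Add(1, Q)))
Add(403, Mul(-1, Mul(Function('G')(Function('W')(5, Mul(2, Pow(6, -1)))), Add(Function('n')(T), Mul(-1, -3))))) = Add(403, Mul(-1, Mul(Mul(Mul(2, Pow(6, -1)), Pow(5, -1)), Add(Mul(Pow(Add(-4, -1), -1), Add(1, -1)), Mul(-1, -3))))) = Add(403, Mul(-1, Mul(Mul(Mul(2, Rational(1, 6)), Rational(1, 5)), Add(Mul(Pow(-5, -1), 0), 3)))) = Add(403, Mul(-1, Mul(Mul(Rational(1, 3), Rational(1, 5)), Add(Mul(Rational(-1, 5), 0), 3)))) = Add(403, Mul(-1, Mul(Rational(1, 15), Add(0, 3)))) = Add(403, Mul(-1, Mul(Rational(1, 15), 3))) = Add(403, Mul(-1, Rational(1, 5))) = Add(403, Rational(-1, 5)) = Rational(2014, 5)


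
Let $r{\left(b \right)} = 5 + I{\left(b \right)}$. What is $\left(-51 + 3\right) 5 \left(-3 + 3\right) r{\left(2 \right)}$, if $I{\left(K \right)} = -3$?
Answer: $0$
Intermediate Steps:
$r{\left(b \right)} = 2$ ($r{\left(b \right)} = 5 - 3 = 2$)
$\left(-51 + 3\right) 5 \left(-3 + 3\right) r{\left(2 \right)} = \left(-51 + 3\right) 5 \left(-3 + 3\right) 2 = - 48 \cdot 5 \cdot 0 \cdot 2 = \left(-48\right) 0 \cdot 2 = 0 \cdot 2 = 0$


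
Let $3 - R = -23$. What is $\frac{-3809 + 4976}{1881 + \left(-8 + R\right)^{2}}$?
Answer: $\frac{389}{735} \approx 0.52925$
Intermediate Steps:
$R = 26$ ($R = 3 - -23 = 3 + 23 = 26$)
$\frac{-3809 + 4976}{1881 + \left(-8 + R\right)^{2}} = \frac{-3809 + 4976}{1881 + \left(-8 + 26\right)^{2}} = \frac{1167}{1881 + 18^{2}} = \frac{1167}{1881 + 324} = \frac{1167}{2205} = 1167 \cdot \frac{1}{2205} = \frac{389}{735}$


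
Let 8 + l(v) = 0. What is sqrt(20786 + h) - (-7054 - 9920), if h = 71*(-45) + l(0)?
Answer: 16974 + sqrt(17583) ≈ 17107.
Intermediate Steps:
l(v) = -8 (l(v) = -8 + 0 = -8)
h = -3203 (h = 71*(-45) - 8 = -3195 - 8 = -3203)
sqrt(20786 + h) - (-7054 - 9920) = sqrt(20786 - 3203) - (-7054 - 9920) = sqrt(17583) - 1*(-16974) = sqrt(17583) + 16974 = 16974 + sqrt(17583)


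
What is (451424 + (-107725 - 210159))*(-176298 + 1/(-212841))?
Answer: -5010880527341260/212841 ≈ -2.3543e+10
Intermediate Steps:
(451424 + (-107725 - 210159))*(-176298 + 1/(-212841)) = (451424 - 317884)*(-176298 - 1/212841) = 133540*(-37523442619/212841) = -5010880527341260/212841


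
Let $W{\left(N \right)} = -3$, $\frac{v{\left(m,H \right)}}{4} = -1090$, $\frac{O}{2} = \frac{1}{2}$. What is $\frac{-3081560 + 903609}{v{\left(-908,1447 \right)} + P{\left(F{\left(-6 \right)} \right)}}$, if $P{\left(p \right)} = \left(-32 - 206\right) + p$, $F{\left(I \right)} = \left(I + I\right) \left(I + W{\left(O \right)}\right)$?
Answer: $\frac{2177951}{4490} \approx 485.07$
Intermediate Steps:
$O = 1$ ($O = \frac{2}{2} = 2 \cdot \frac{1}{2} = 1$)
$v{\left(m,H \right)} = -4360$ ($v{\left(m,H \right)} = 4 \left(-1090\right) = -4360$)
$F{\left(I \right)} = 2 I \left(-3 + I\right)$ ($F{\left(I \right)} = \left(I + I\right) \left(I - 3\right) = 2 I \left(-3 + I\right)$)
$P{\left(p \right)} = -238 + p$
$\frac{-3081560 + 903609}{v{\left(-908,1447 \right)} + P{\left(F{\left(-6 \right)} \right)}} = \frac{-3081560 + 903609}{-4360 - \left(238 + 12 \left(-3 - 6\right)\right)} = - \frac{2177951}{-4360 - \left(238 + 12 \left(-9\right)\right)} = - \frac{2177951}{-4360 + \left(-238 + 108\right)} = - \frac{2177951}{-4360 - 130} = - \frac{2177951}{-4490} = \left(-2177951\right) \left(- \frac{1}{4490}\right) = \frac{2177951}{4490}$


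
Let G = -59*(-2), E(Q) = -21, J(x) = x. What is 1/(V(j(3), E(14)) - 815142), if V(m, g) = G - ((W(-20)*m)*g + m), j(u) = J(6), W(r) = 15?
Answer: -1/813140 ≈ -1.2298e-6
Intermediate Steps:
j(u) = 6
G = 118
V(m, g) = 118 - m - 15*g*m (V(m, g) = 118 - ((15*m)*g + m) = 118 - (15*g*m + m) = 118 - (m + 15*g*m) = 118 + (-m - 15*g*m) = 118 - m - 15*g*m)
1/(V(j(3), E(14)) - 815142) = 1/((118 - 1*6 - 15*(-21)*6) - 815142) = 1/((118 - 6 + 1890) - 815142) = 1/(2002 - 815142) = 1/(-813140) = -1/813140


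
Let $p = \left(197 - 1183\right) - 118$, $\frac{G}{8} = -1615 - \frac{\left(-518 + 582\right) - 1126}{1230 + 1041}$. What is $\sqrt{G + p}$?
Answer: $\frac{2 i \sqrt{2008573838}}{757} \approx 118.41 i$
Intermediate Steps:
$G = - \frac{9777608}{757}$ ($G = 8 \left(-1615 - \frac{\left(-518 + 582\right) - 1126}{1230 + 1041}\right) = 8 \left(-1615 - \frac{64 - 1126}{2271}\right) = 8 \left(-1615 - \left(-1062\right) \frac{1}{2271}\right) = 8 \left(-1615 - - \frac{354}{757}\right) = 8 \left(-1615 + \frac{354}{757}\right) = 8 \left(- \frac{1222201}{757}\right) = - \frac{9777608}{757} \approx -12916.0$)
$p = -1104$ ($p = -986 - 118 = -1104$)
$\sqrt{G + p} = \sqrt{- \frac{9777608}{757} - 1104} = \sqrt{- \frac{10613336}{757}} = \frac{2 i \sqrt{2008573838}}{757}$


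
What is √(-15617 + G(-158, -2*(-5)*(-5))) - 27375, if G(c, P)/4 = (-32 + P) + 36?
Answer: -27375 + I*√15801 ≈ -27375.0 + 125.7*I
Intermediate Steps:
G(c, P) = 16 + 4*P (G(c, P) = 4*((-32 + P) + 36) = 4*(4 + P) = 16 + 4*P)
√(-15617 + G(-158, -2*(-5)*(-5))) - 27375 = √(-15617 + (16 + 4*(-2*(-5)*(-5)))) - 27375 = √(-15617 + (16 + 4*(10*(-5)))) - 27375 = √(-15617 + (16 + 4*(-50))) - 27375 = √(-15617 + (16 - 200)) - 27375 = √(-15617 - 184) - 27375 = √(-15801) - 27375 = I*√15801 - 27375 = -27375 + I*√15801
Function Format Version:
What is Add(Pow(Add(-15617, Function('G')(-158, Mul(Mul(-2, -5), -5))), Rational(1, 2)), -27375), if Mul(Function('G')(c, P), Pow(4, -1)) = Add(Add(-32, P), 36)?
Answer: Add(-27375, Mul(I, Pow(15801, Rational(1, 2)))) ≈ Add(-27375., Mul(125.70, I))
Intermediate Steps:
Function('G')(c, P) = Add(16, Mul(4, P)) (Function('G')(c, P) = Mul(4, Add(Add(-32, P), 36)) = Mul(4, Add(4, P)) = Add(16, Mul(4, P)))
Add(Pow(Add(-15617, Function('G')(-158, Mul(Mul(-2, -5), -5))), Rational(1, 2)), -27375) = Add(Pow(Add(-15617, Add(16, Mul(4, Mul(Mul(-2, -5), -5)))), Rational(1, 2)), -27375) = Add(Pow(Add(-15617, Add(16, Mul(4, Mul(10, -5)))), Rational(1, 2)), -27375) = Add(Pow(Add(-15617, Add(16, Mul(4, -50))), Rational(1, 2)), -27375) = Add(Pow(Add(-15617, Add(16, -200)), Rational(1, 2)), -27375) = Add(Pow(Add(-15617, -184), Rational(1, 2)), -27375) = Add(Pow(-15801, Rational(1, 2)), -27375) = Add(Mul(I, Pow(15801, Rational(1, 2))), -27375) = Add(-27375, Mul(I, Pow(15801, Rational(1, 2))))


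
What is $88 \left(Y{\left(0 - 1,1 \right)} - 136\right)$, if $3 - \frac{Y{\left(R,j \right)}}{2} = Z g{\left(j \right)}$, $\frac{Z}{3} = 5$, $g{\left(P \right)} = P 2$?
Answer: $-16720$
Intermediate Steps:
$g{\left(P \right)} = 2 P$
$Z = 15$ ($Z = 3 \cdot 5 = 15$)
$Y{\left(R,j \right)} = 6 - 60 j$ ($Y{\left(R,j \right)} = 6 - 2 \cdot 15 \cdot 2 j = 6 - 2 \cdot 30 j = 6 - 60 j$)
$88 \left(Y{\left(0 - 1,1 \right)} - 136\right) = 88 \left(\left(6 - 60\right) - 136\right) = 88 \left(-54 - 136\right) = 88 \left(-190\right) = -16720$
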